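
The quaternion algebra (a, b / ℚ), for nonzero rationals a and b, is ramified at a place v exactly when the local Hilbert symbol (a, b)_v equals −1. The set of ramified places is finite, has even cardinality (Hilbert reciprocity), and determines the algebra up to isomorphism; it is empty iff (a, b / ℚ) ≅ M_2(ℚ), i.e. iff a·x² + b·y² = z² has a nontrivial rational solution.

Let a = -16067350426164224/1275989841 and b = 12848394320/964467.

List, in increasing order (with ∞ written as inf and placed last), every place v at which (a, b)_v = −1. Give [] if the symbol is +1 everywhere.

[19, 29]

Mod squares: a ≡ -551, b ≡ 15. Check v ∈ {∞, 2, 3, 5, 7, 11, 19, 23, 29}.
v=5: a=5^0·(≡1), b=5^1·(≡2) mod 5; (1|5)=+1, (2|5)=-1; (−1)^{0·1·2}·(+1)^1·(-1)^0 = +1.
v=11: a=11^2·(≡10), b=11^0·(≡4) mod 11; (10|11)=-1, (4|11)=+1; (−1)^{2·0·5}·(-1)^0·(+1)^2 = +1.
v=7: a=7^-4·(≡2), b=7^-2·(≡1) mod 7; (2|7)=+1, (1|7)=+1; (−1)^{-4·-2·3}·(+1)^-2·(+1)^-4 = +1.
v=19: a=19^1·(≡11), b=19^2·(≡2) mod 19; (11|19)=+1, (2|19)=-1; (−1)^{1·2·9}·(+1)^2·(-1)^1 = -1.
v=23: a=23^4·(≡4), b=23^2·(≡10) mod 23; (4|23)=+1, (10|23)=-1; (−1)^{4·2·11}·(+1)^2·(-1)^4 = +1.
v=2: v_2(a)=10, v_2(b)=4; units ≡ 1, 7 (mod 8); ε·ε+αω+βω = 0·1+10·0+4·0 ≡ 0  ⇒  (a,b)_2 = +1.
v=29: a=29^3·(≡15), b=29^2·(≡27) mod 29; (15|29)=-1, (27|29)=-1; (−1)^{3·2·14}·(-1)^2·(-1)^3 = -1.
v=∞: -551 < 0 and 15 > 0  ⇒  (a,b)_∞ = +1.
v=3: a=3^-12·(≡1), b=3^-9·(≡2) mod 3; (1|3)=+1, (2|3)=-1; (−1)^{-12·-9·1}·(+1)^-9·(-1)^-12 = +1.
|Ram(-551, 15)| = 2, even; anisotropic at {19, 29}.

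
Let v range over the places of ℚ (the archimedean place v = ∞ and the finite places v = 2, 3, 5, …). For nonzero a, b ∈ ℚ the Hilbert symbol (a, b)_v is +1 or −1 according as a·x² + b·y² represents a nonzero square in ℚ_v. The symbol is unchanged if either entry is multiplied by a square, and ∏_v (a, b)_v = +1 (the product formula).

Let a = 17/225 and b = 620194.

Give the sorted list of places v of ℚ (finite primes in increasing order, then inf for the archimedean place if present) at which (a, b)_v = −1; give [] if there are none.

[29, 37]

Mod squares: a ≡ 17, b ≡ 2146. Check v ∈ {∞, 2, 3, 5, 17, 29, 37}.
v=5: a=5^-2·(≡3), b=5^0·(≡4) mod 5; (3|5)=-1, (4|5)=+1; (−1)^{-2·0·2}·(-1)^0·(+1)^-2 = +1.
v=37: a=37^0·(≡18), b=37^1·(≡1) mod 37; (18|37)=-1, (1|37)=+1; (−1)^{0·1·18}·(-1)^1·(+1)^0 = -1.
v=∞: 17 > 0 and 2146 > 0  ⇒  (a,b)_∞ = +1.
v=3: a=3^-2·(≡2), b=3^0·(≡1) mod 3; (2|3)=-1, (1|3)=+1; (−1)^{-2·0·1}·(-1)^0·(+1)^-2 = +1.
v=2: v_2(a)=0, v_2(b)=1; units ≡ 1, 1 (mod 8); ε·ε+αω+βω = 0·0+0·0+1·0 ≡ 0  ⇒  (a,b)_2 = +1.
v=29: a=29^0·(≡10), b=29^1·(≡13) mod 29; (10|29)=-1, (13|29)=+1; (−1)^{0·1·14}·(-1)^1·(+1)^0 = -1.
v=17: a=17^1·(≡13), b=17^2·(≡4) mod 17; (13|17)=+1, (4|17)=+1; (−1)^{1·2·8}·(+1)^2·(+1)^1 = +1.
(17, 2146 / ℚ) ramifies at {29, 37}: a division algebra.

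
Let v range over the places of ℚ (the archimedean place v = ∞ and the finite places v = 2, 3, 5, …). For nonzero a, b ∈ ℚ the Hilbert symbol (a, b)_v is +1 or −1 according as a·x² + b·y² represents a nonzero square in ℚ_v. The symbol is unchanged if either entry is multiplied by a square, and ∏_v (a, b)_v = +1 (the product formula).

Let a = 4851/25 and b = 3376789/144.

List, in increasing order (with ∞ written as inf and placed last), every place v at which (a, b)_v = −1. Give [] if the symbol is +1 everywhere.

(a, b) ≡ (11, 19981) mod (ℚ^×)²; places V = {2, 3, 5, 7, 11, 13, 29, 53, ∞}.
(a,b)_5: α=-2, u≡1; β=0, v≡1 (mod 5); (1|5)=+1, (1|5)=+1; sign (−1)^0·+1^0·+1^-2 = +1.
(a,b)_3: α=2, u≡2; β=-2, v≡1 (mod 3); (2|3)=-1, (1|3)=+1; sign (−1)^0·-1^-2·+1^2 = +1.
(a,b)_7: α=2, u≡2; β=0, v≡6 (mod 7); (2|7)=+1, (6|7)=-1; sign (−1)^0·+1^0·-1^2 = +1.
(a,b)_∞: sgn(11)=+, sgn(19981)=+, so +1.
(a,b)_11: α=1, u≡4; β=0, v≡9 (mod 11); (4|11)=+1, (9|11)=+1; sign (−1)^0·+1^0·+1^1 = +1.
(a,b)_2: α=0, β=-4; u≡3, v≡5 (mod 8); ε(u)ε(v)=1·0, αω(v)=0·1, βω(u)=-4·1; sum ≡ 0  ⇒  +1.
(a,b)_13: α=0, u≡11; β=3, v≡3 (mod 13); (11|13)=-1, (3|13)=+1; sign (−1)^0·-1^3·+1^0 = -1.
(a,b)_29: α=0, u≡27; β=1, v≡23 (mod 29); (27|29)=-1, (23|29)=+1; sign (−1)^0·-1^1·+1^0 = -1.
(a,b)_53: α=0, u≡52; β=1, v≡49 (mod 53); (52|53)=+1, (49|53)=+1; sign (−1)^0·+1^1·+1^0 = +1.
Ram(11, 19981) = {13, 29}; no ℚ_13-point on the conic.

[13, 29]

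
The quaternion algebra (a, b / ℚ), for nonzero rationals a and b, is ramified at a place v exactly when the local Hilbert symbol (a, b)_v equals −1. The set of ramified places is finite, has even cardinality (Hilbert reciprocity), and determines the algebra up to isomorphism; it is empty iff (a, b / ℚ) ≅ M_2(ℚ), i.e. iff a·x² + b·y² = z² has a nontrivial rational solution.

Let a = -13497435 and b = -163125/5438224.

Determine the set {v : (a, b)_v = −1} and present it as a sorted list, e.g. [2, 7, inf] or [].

(a, b) ≡ (-35, -29) mod (ℚ^×)²; places V = {2, 3, 5, 7, 11, 23, 29, 53, ∞}.
(a,b)_3: α=6, u≡1; β=2, v≡1 (mod 3); (1|3)=+1, (1|3)=+1; sign (−1)^0·+1^2·+1^6 = +1.
(a,b)_53: α=0, u≡22; β=-2, v≡6 (mod 53); (22|53)=-1, (6|53)=+1; sign (−1)^0·-1^-2·+1^0 = +1.
(a,b)_2: α=0, β=-4; u≡5, v≡3 (mod 8); ε(u)ε(v)=0·1, αω(v)=0·1, βω(u)=-4·1; sum ≡ 0  ⇒  +1.
(a,b)_7: α=1, u≡1; β=0, v≡3 (mod 7); (1|7)=+1, (3|7)=-1; sign (−1)^0·+1^0·-1^1 = -1.
(a,b)_23: α=2, u≡15; β=0, v≡5 (mod 23); (15|23)=-1, (5|23)=-1; sign (−1)^0·-1^0·-1^2 = +1.
(a,b)_29: α=0, u≡6; β=1, v≡28 (mod 29); (6|29)=+1, (28|29)=+1; sign (−1)^0·+1^1·+1^0 = +1.
(a,b)_∞: sgn(-35)=−, sgn(-29)=−, so -1.
(a,b)_5: α=1, u≡3; β=4, v≡1 (mod 5); (3|5)=-1, (1|5)=+1; sign (−1)^0·-1^4·+1^1 = +1.
(a,b)_11: α=0, u≡5; β=-2, v≡3 (mod 11); (5|11)=+1, (3|11)=+1; sign (−1)^0·+1^-2·+1^0 = +1.
(-35, -29 / ℚ) ramifies at {7, ∞}: a division algebra.

[7, inf]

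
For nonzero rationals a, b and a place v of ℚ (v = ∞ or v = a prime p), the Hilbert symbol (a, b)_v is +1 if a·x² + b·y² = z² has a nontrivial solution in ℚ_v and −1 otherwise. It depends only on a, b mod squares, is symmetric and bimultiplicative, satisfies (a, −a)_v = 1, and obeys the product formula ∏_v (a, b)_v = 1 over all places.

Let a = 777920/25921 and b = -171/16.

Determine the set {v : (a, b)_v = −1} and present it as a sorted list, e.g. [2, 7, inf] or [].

Mod squares: a ≡ 12155, b ≡ -19. Check v ∈ {∞, 2, 3, 5, 7, 11, 13, 17, 19, 23}.
v=2: v_2(a)=6, v_2(b)=-4; units ≡ 3, 5 (mod 8); ε·ε+αω+βω = 1·0+6·1+-4·1 ≡ 0  ⇒  (a,b)_2 = +1.
v=∞: 12155 > 0 and -19 < 0  ⇒  (a,b)_∞ = +1.
v=23: a=23^-2·(≡20), b=23^0·(≡8) mod 23; (20|23)=-1, (8|23)=+1; (−1)^{-2·0·11}·(-1)^0·(+1)^-2 = +1.
v=11: a=11^1·(≡9), b=11^0·(≡1) mod 11; (9|11)=+1, (1|11)=+1; (−1)^{1·0·5}·(+1)^0·(+1)^1 = +1.
v=13: a=13^1·(≡12), b=13^0·(≡8) mod 13; (12|13)=+1, (8|13)=-1; (−1)^{1·0·6}·(+1)^0·(-1)^1 = -1.
v=17: a=17^1·(≡1), b=17^0·(≡1) mod 17; (1|17)=+1, (1|17)=+1; (−1)^{1·0·8}·(+1)^0·(+1)^1 = +1.
v=5: a=5^1·(≡4), b=5^0·(≡4) mod 5; (4|5)=+1, (4|5)=+1; (−1)^{1·0·2}·(+1)^0·(+1)^1 = +1.
v=19: a=19^0·(≡12), b=19^1·(≡3) mod 19; (12|19)=-1, (3|19)=-1; (−1)^{0·1·9}·(-1)^1·(-1)^0 = -1.
v=3: a=3^0·(≡2), b=3^2·(≡2) mod 3; (2|3)=-1, (2|3)=-1; (−1)^{0·2·1}·(-1)^2·(-1)^0 = +1.
v=7: a=7^-2·(≡6), b=7^0·(≡2) mod 7; (6|7)=-1, (2|7)=+1; (−1)^{-2·0·3}·(-1)^0·(+1)^-2 = +1.
(12155, -19 / ℚ) ramifies at {13, 19}: a division algebra.

[13, 19]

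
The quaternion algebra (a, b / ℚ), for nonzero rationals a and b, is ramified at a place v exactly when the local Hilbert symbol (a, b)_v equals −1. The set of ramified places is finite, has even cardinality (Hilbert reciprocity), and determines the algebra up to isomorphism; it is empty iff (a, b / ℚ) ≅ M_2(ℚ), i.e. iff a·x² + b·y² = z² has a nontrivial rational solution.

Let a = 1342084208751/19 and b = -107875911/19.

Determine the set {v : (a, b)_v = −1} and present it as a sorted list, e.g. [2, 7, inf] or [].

[11, 19, 23, 29]

Mod squares: a ≡ 164749, b ≡ -14421. Check v ∈ {∞, 2, 3, 11, 13, 19, 23, 29}.
v=19: a=19^-1·(≡17), b=19^-1·(≡9) mod 19; (17|19)=+1, (9|19)=+1; (−1)^{-1·-1·9}·(+1)^-1·(+1)^-1 = -1.
v=11: a=11^2·(≡7), b=11^1·(≡9) mod 11; (7|11)=-1, (9|11)=+1; (−1)^{2·1·5}·(-1)^1·(+1)^2 = -1.
v=∞: 164749 > 0 and -14421 < 0  ⇒  (a,b)_∞ = +1.
v=13: a=13^3·(≡8), b=13^2·(≡12) mod 13; (8|13)=-1, (12|13)=+1; (−1)^{3·2·6}·(-1)^2·(+1)^3 = +1.
v=29: a=29^3·(≡14), b=29^2·(≡12) mod 29; (14|29)=-1, (12|29)=-1; (−1)^{3·2·14}·(-1)^2·(-1)^3 = -1.
v=23: a=23^1·(≡14), b=23^1·(≡7) mod 23; (14|23)=-1, (7|23)=-1; (−1)^{1·1·11}·(-1)^1·(-1)^1 = -1.
v=3: a=3^2·(≡1), b=3^1·(≡2) mod 3; (1|3)=+1, (2|3)=-1; (−1)^{2·1·1}·(+1)^1·(-1)^2 = +1.
v=2: v_2(a)=0, v_2(b)=0; units ≡ 5, 3 (mod 8); ε·ε+αω+βω = 0·1+0·1+0·1 ≡ 0  ⇒  (a,b)_2 = +1.
(164749, -14421 / ℚ) ramifies at {11, 19, 23, 29}: a division algebra.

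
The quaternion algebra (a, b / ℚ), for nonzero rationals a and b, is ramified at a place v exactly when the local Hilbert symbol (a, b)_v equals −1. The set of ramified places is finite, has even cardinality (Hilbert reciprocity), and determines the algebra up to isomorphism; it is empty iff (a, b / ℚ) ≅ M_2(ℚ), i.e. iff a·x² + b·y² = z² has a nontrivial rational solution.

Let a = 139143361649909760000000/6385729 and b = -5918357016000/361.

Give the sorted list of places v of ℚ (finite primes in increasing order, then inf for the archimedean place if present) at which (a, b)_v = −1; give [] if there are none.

[11, 17]

Mod squares: a ≡ 2210, b ≡ -935. Check v ∈ {∞, 2, 3, 5, 7, 11, 13, 17, 19}.
v=19: a=19^-4·(≡1), b=19^-2·(≡13) mod 19; (1|19)=+1, (13|19)=-1; (−1)^{-4·-2·9}·(+1)^-2·(-1)^-4 = +1.
v=3: a=3^2·(≡2), b=3^4·(≡1) mod 3; (2|3)=-1, (1|3)=+1; (−1)^{2·4·1}·(-1)^4·(+1)^2 = +1.
v=2: v_2(a)=19, v_2(b)=6; units ≡ 1, 1 (mod 8); ε·ε+αω+βω = 0·0+19·0+6·0 ≡ 0  ⇒  (a,b)_2 = +1.
v=17: a=17^5·(≡7), b=17^3·(≡9) mod 17; (7|17)=-1, (9|17)=+1; (−1)^{5·3·8}·(-1)^3·(+1)^5 = -1.
v=7: a=7^-2·(≡5), b=7^0·(≡3) mod 7; (5|7)=-1, (3|7)=-1; (−1)^{-2·0·3}·(-1)^0·(-1)^-2 = +1.
v=11: a=11^2·(≡10), b=11^1·(≡3) mod 11; (10|11)=-1, (3|11)=+1; (−1)^{2·1·5}·(-1)^1·(+1)^2 = -1.
v=∞: 2210 > 0 and -935 < 0  ⇒  (a,b)_∞ = +1.
v=5: a=5^7·(≡2), b=5^3·(≡2) mod 5; (2|5)=-1, (2|5)=-1; (−1)^{7·3·2}·(-1)^3·(-1)^7 = +1.
v=13: a=13^3·(≡1), b=13^2·(≡10) mod 13; (1|13)=+1, (10|13)=+1; (−1)^{3·2·6}·(+1)^2·(+1)^3 = +1.
Ram(2210, -935) = {11, 17}; no ℚ_11-point on the conic.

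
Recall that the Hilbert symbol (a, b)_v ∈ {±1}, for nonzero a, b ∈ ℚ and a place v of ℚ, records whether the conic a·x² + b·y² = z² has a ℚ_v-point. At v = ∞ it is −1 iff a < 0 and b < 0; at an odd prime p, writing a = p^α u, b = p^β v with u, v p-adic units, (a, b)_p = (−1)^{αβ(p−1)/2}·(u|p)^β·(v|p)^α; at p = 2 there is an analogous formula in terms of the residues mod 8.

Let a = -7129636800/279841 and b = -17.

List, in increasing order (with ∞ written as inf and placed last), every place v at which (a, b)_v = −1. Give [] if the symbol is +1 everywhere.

(a, b) ≡ (-26367, -17) mod (ℚ^×)²; places V = {2, 3, 5, 11, 13, 17, 23, 47, ∞}.
(a,b)_23: α=-4, u≡7; β=0, v≡6 (mod 23); (7|23)=-1, (6|23)=+1; sign (−1)^0·-1^0·+1^-4 = +1.
(a,b)_2: α=6, β=0; u≡1, v≡7 (mod 8); ε(u)ε(v)=0·1, αω(v)=6·0, βω(u)=0·0; sum ≡ 0  ⇒  +1.
(a,b)_13: α=2, u≡12; β=0, v≡9 (mod 13); (12|13)=+1, (9|13)=+1; sign (−1)^0·+1^0·+1^2 = +1.
(a,b)_17: α=1, u≡2; β=1, v≡16 (mod 17); (2|17)=+1, (16|17)=+1; sign (−1)^0·+1^1·+1^1 = +1.
(a,b)_∞: sgn(-26367)=−, sgn(-17)=−, so -1.
(a,b)_5: α=2, u≡3; β=0, v≡3 (mod 5); (3|5)=-1, (3|5)=-1; sign (−1)^0·-1^0·-1^2 = +1.
(a,b)_47: α=1, u≡9; β=0, v≡30 (mod 47); (9|47)=+1, (30|47)=-1; sign (−1)^0·+1^0·-1^1 = -1.
(a,b)_11: α=1, u≡9; β=0, v≡5 (mod 11); (9|11)=+1, (5|11)=+1; sign (−1)^0·+1^0·+1^1 = +1.
(a,b)_3: α=1, u≡1; β=0, v≡1 (mod 3); (1|3)=+1, (1|3)=+1; sign (−1)^0·+1^0·+1^1 = +1.
Ram(-26367, -17) = {47, ∞}; no ℚ_47-point on the conic.

[47, inf]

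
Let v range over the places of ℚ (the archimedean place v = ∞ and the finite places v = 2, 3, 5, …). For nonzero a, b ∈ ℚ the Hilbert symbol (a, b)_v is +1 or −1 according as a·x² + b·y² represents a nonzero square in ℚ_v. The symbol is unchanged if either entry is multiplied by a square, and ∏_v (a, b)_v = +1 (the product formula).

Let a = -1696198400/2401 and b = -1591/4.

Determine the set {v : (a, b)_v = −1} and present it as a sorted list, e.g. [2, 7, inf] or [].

[13, inf]

Mod squares: a ≡ -265031, b ≡ -1591. Check v ∈ {∞, 2, 5, 7, 13, 19, 29, 37, 43}.
v=19: a=19^1·(≡4), b=19^0·(≡6) mod 19; (4|19)=+1, (6|19)=+1; (−1)^{1·0·9}·(+1)^0·(+1)^1 = +1.
v=43: a=43^0·(≡21), b=43^1·(≡23) mod 43; (21|43)=+1, (23|43)=+1; (−1)^{0·1·21}·(+1)^1·(+1)^0 = +1.
v=7: a=7^-4·(≡6), b=7^0·(≡3) mod 7; (6|7)=-1, (3|7)=-1; (−1)^{-4·0·3}·(-1)^0·(-1)^-4 = +1.
v=13: a=13^1·(≡3), b=13^0·(≡2) mod 13; (3|13)=+1, (2|13)=-1; (−1)^{1·0·6}·(+1)^0·(-1)^1 = -1.
v=29: a=29^1·(≡23), b=29^0·(≡1) mod 29; (23|29)=+1, (1|29)=+1; (−1)^{1·0·14}·(+1)^0·(+1)^1 = +1.
v=5: a=5^2·(≡4), b=5^0·(≡1) mod 5; (4|5)=+1, (1|5)=+1; (−1)^{2·0·2}·(+1)^0·(+1)^2 = +1.
v=2: v_2(a)=8, v_2(b)=-2; units ≡ 1, 1 (mod 8); ε·ε+αω+βω = 0·0+8·0+-2·0 ≡ 0  ⇒  (a,b)_2 = +1.
v=∞: -265031 < 0 and -1591 < 0  ⇒  (a,b)_∞ = -1.
v=37: a=37^1·(≡13), b=37^1·(≡17) mod 37; (13|37)=-1, (17|37)=-1; (−1)^{1·1·18}·(-1)^1·(-1)^1 = +1.
|Ram(-265031, -1591)| = 2, even; anisotropic at {13, ∞}.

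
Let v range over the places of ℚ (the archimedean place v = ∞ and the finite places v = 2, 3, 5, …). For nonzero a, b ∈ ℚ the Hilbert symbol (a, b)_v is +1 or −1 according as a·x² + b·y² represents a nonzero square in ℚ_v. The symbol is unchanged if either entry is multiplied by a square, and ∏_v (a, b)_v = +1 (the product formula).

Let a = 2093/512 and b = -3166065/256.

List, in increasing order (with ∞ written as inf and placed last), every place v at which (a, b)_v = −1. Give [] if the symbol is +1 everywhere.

[7, 13]

Mod squares: a ≡ 4186, b ≡ -665. Check v ∈ {∞, 2, 3, 5, 7, 13, 19, 23}.
v=5: a=5^0·(≡4), b=5^1·(≡2) mod 5; (4|5)=+1, (2|5)=-1; (−1)^{0·1·2}·(+1)^1·(-1)^0 = +1.
v=19: a=19^0·(≡16), b=19^1·(≡10) mod 19; (16|19)=+1, (10|19)=-1; (−1)^{0·1·9}·(+1)^1·(-1)^0 = +1.
v=2: v_2(a)=-9, v_2(b)=-8; units ≡ 5, 7 (mod 8); ε·ε+αω+βω = 0·1+-9·0+-8·1 ≡ 0  ⇒  (a,b)_2 = +1.
v=13: a=13^1·(≡1), b=13^0·(≡8) mod 13; (1|13)=+1, (8|13)=-1; (−1)^{1·0·6}·(+1)^0·(-1)^1 = -1.
v=7: a=7^1·(≡5), b=7^1·(≡6) mod 7; (5|7)=-1, (6|7)=-1; (−1)^{1·1·3}·(-1)^1·(-1)^1 = -1.
v=23: a=23^1·(≡19), b=23^2·(≡6) mod 23; (19|23)=-1, (6|23)=+1; (−1)^{1·2·11}·(-1)^2·(+1)^1 = +1.
v=3: a=3^0·(≡1), b=3^2·(≡1) mod 3; (1|3)=+1, (1|3)=+1; (−1)^{0·2·1}·(+1)^2·(+1)^0 = +1.
v=∞: 4186 > 0 and -665 < 0  ⇒  (a,b)_∞ = +1.
Ram(4186, -665) = {7, 13}; no ℚ_7-point on the conic.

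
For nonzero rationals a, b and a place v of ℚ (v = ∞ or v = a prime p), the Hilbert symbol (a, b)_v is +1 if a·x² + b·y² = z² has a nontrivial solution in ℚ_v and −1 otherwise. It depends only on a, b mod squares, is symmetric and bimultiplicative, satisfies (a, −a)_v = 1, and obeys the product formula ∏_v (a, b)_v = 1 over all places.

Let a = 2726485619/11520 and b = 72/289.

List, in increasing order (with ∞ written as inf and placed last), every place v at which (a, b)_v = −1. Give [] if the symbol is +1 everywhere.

[5, 11]

(a, b) ≡ (666655, 2) mod (ℚ^×)²; places V = {2, 3, 5, 11, 13, 17, 23, 31, ∞}.
(a,b)_2: α=-8, β=3; u≡7, v≡1 (mod 8); ε(u)ε(v)=1·0, αω(v)=-8·0, βω(u)=3·0; sum ≡ 0  ⇒  +1.
(a,b)_3: α=-2, u≡1; β=2, v≡2 (mod 3); (1|3)=+1, (2|3)=-1; sign (−1)^0·+1^2·-1^-2 = +1.
(a,b)_31: α=1, u≡3; β=0, v≡1 (mod 31); (3|31)=-1, (1|31)=+1; sign (−1)^0·-1^0·+1^1 = +1.
(a,b)_13: α=2, u≡6; β=0, v≡11 (mod 13); (6|13)=-1, (11|13)=-1; sign (−1)^0·-1^0·-1^2 = +1.
(a,b)_∞: sgn(666655)=+, sgn(2)=+, so +1.
(a,b)_11: α=3, u≡6; β=0, v≡2 (mod 11); (6|11)=-1, (2|11)=-1; sign (−1)^0·-1^0·-1^3 = -1.
(a,b)_5: α=-1, u≡1; β=0, v≡3 (mod 5); (1|5)=+1, (3|5)=-1; sign (−1)^0·+1^0·-1^-1 = -1.
(a,b)_23: α=1, u≡7; β=0, v≡2 (mod 23); (7|23)=-1, (2|23)=+1; sign (−1)^0·-1^0·+1^1 = +1.
(a,b)_17: α=1, u≡2; β=-2, v≡4 (mod 17); (2|17)=+1, (4|17)=+1; sign (−1)^0·+1^-2·+1^1 = +1.
Ram(666655, 2) = {5, 11}; no ℚ_5-point on the conic.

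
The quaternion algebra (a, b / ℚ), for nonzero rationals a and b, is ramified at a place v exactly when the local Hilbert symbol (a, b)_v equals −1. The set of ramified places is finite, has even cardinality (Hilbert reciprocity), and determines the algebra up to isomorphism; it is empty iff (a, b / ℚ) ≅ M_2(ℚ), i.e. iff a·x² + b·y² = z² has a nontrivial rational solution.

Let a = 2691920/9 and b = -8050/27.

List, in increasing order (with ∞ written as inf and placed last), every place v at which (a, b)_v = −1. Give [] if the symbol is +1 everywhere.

[2, 3, 7, 11, 19, 23]

(a, b) ≡ (168245, -966) mod (ℚ^×)²; places V = {2, 3, 5, 7, 11, 19, 23, ∞}.
(a,b)_7: α=1, u≡4; β=1, v≡2 (mod 7); (4|7)=+1, (2|7)=+1; sign (−1)^1·+1^1·+1^1 = -1.
(a,b)_11: α=1, u≡4; β=0, v≡7 (mod 11); (4|11)=+1, (7|11)=-1; sign (−1)^0·+1^0·-1^1 = -1.
(a,b)_5: α=1, u≡1; β=2, v≡4 (mod 5); (1|5)=+1, (4|5)=+1; sign (−1)^0·+1^2·+1^1 = +1.
(a,b)_23: α=1, u≡12; β=1, v≡16 (mod 23); (12|23)=+1, (16|23)=+1; sign (−1)^1·+1^1·+1^1 = -1.
(a,b)_2: α=4, β=1; u≡5, v≡5 (mod 8); ε(u)ε(v)=0·0, αω(v)=4·1, βω(u)=1·1; sum ≡ 1  ⇒  -1.
(a,b)_19: α=1, u≡6; β=0, v≡15 (mod 19); (6|19)=+1, (15|19)=-1; sign (−1)^0·+1^0·-1^1 = -1.
(a,b)_3: α=-2, u≡2; β=-3, v≡2 (mod 3); (2|3)=-1, (2|3)=-1; sign (−1)^0·-1^-3·-1^-2 = -1.
(a,b)_∞: sgn(168245)=+, sgn(-966)=−, so +1.
|Ram(168245, -966)| = 6, even; anisotropic at {2, 3, 7, 11, 19, 23}.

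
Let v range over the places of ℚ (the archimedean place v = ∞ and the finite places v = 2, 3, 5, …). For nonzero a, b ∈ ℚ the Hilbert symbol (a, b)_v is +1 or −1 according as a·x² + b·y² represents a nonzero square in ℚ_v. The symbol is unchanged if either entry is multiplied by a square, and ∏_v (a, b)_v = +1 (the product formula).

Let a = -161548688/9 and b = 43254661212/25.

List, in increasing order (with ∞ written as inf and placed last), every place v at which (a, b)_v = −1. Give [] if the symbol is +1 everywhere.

(a, b) ≡ (-713, 84847) mod (ℚ^×)²; places V = {2, 3, 5, 7, 17, 23, 31, ∞}.
(a,b)_2: α=4, β=2; u≡7, v≡7 (mod 8); ε(u)ε(v)=1·1, αω(v)=4·0, βω(u)=2·0; sum ≡ 1  ⇒  -1.
(a,b)_23: α=1, u≡5; β=1, v≡16 (mod 23); (5|23)=-1, (16|23)=+1; sign (−1)^1·-1^1·+1^1 = +1.
(a,b)_17: α=2, u≡4; β=3, v≡12 (mod 17); (4|17)=+1, (12|17)=-1; sign (−1)^0·+1^3·-1^2 = +1.
(a,b)_31: α=1, u≡18; β=1, v≡14 (mod 31); (18|31)=+1, (14|31)=+1; sign (−1)^1·+1^1·+1^1 = -1.
(a,b)_3: α=-2, u≡1; β=2, v≡1 (mod 3); (1|3)=+1, (1|3)=+1; sign (−1)^0·+1^2·+1^-2 = +1.
(a,b)_7: α=2, u≡2; β=3, v≡2 (mod 7); (2|7)=+1, (2|7)=+1; sign (−1)^0·+1^3·+1^2 = +1.
(a,b)_5: α=0, u≡3; β=-2, v≡2 (mod 5); (3|5)=-1, (2|5)=-1; sign (−1)^0·-1^-2·-1^0 = +1.
(a,b)_∞: sgn(-713)=−, sgn(84847)=+, so +1.
|Ram(-713, 84847)| = 2, even; anisotropic at {2, 31}.

[2, 31]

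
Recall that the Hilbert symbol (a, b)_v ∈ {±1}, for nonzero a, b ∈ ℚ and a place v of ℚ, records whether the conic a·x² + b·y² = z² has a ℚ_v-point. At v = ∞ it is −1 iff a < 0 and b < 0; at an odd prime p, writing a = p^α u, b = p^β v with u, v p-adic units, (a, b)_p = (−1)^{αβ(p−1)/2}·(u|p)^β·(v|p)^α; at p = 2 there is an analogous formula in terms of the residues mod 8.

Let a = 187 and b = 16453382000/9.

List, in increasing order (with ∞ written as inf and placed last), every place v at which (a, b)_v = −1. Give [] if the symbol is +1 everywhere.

(a, b) ≡ (187, 41133455) mod (ℚ^×)²; places V = {2, 3, 5, 11, 17, 29, 37, 41, ∞}.
(a,b)_2: α=0, β=4; u≡3, v≡7 (mod 8); ε(u)ε(v)=1·1, αω(v)=0·0, βω(u)=4·1; sum ≡ 1  ⇒  -1.
(a,b)_11: α=1, u≡6; β=1, v≡2 (mod 11); (6|11)=-1, (2|11)=-1; sign (−1)^1·-1^1·-1^1 = -1.
(a,b)_37: α=0, u≡2; β=1, v≡31 (mod 37); (2|37)=-1, (31|37)=-1; sign (−1)^0·-1^1·-1^0 = -1.
(a,b)_41: α=0, u≡23; β=1, v≡3 (mod 41); (23|41)=+1, (3|41)=-1; sign (−1)^0·+1^1·-1^0 = +1.
(a,b)_29: α=0, u≡13; β=1, v≡16 (mod 29); (13|29)=+1, (16|29)=+1; sign (−1)^0·+1^1·+1^0 = +1.
(a,b)_17: α=1, u≡11; β=1, v≡5 (mod 17); (11|17)=-1, (5|17)=-1; sign (−1)^0·-1^1·-1^1 = +1.
(a,b)_3: α=0, u≡1; β=-2, v≡2 (mod 3); (1|3)=+1, (2|3)=-1; sign (−1)^0·+1^-2·-1^0 = +1.
(a,b)_∞: sgn(187)=+, sgn(41133455)=+, so +1.
(a,b)_5: α=0, u≡2; β=3, v≡4 (mod 5); (2|5)=-1, (4|5)=+1; sign (−1)^0·-1^3·+1^0 = -1.
Ram(187, 41133455) = {2, 5, 11, 37}; no ℚ_2-point on the conic.

[2, 5, 11, 37]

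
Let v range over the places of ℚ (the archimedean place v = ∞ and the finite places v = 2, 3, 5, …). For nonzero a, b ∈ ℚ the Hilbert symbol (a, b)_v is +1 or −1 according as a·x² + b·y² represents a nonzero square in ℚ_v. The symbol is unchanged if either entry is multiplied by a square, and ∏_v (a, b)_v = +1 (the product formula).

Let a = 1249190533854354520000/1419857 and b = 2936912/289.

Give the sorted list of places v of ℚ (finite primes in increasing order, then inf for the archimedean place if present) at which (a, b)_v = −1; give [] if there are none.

[41, 47]

(a, b) ≡ (15757079, 1517) mod (ℚ^×)²; places V = {2, 5, 11, 13, 17, 37, 41, 47, ∞}.
(a,b)_41: α=3, u≡34; β=1, v≡23 (mod 41); (34|41)=-1, (23|41)=+1; sign (−1)^0·-1^1·+1^3 = -1.
(a,b)_47: α=1, u≡18; β=0, v≡10 (mod 47); (18|47)=+1, (10|47)=-1; sign (−1)^0·+1^0·-1^1 = -1.
(a,b)_13: α=1, u≡8; β=0, v≡10 (mod 13); (8|13)=-1, (10|13)=+1; sign (−1)^0·-1^0·+1^1 = +1.
(a,b)_2: α=6, β=4; u≡7, v≡5 (mod 8); ε(u)ε(v)=1·0, αω(v)=6·1, βω(u)=4·0; sum ≡ 0  ⇒  +1.
(a,b)_37: α=3, u≡34; β=1, v≡9 (mod 37); (34|37)=+1, (9|37)=+1; sign (−1)^0·+1^1·+1^3 = +1.
(a,b)_∞: sgn(15757079)=+, sgn(1517)=+, so +1.
(a,b)_5: α=4, u≡1; β=0, v≡3 (mod 5); (1|5)=+1, (3|5)=-1; sign (−1)^0·+1^0·-1^4 = +1.
(a,b)_17: α=-5, u≡1; β=-2, v≡9 (mod 17); (1|17)=+1, (9|17)=+1; sign (−1)^0·+1^-2·+1^-5 = +1.
(a,b)_11: α=4, u≡2; β=2, v≡2 (mod 11); (2|11)=-1, (2|11)=-1; sign (−1)^0·-1^2·-1^4 = +1.
|Ram(15757079, 1517)| = 2, even; anisotropic at {41, 47}.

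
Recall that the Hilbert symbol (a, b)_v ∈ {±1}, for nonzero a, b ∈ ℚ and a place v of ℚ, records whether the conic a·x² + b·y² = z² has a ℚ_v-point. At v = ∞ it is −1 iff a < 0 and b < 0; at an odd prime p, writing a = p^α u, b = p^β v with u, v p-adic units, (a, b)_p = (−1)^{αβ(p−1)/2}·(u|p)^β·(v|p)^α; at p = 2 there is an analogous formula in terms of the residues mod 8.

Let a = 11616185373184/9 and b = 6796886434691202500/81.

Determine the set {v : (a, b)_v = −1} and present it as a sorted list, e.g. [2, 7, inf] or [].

[7, 17, 19, 37]

(a, b) ≡ (3204274, 189329) mod (ℚ^×)²; places V = {2, 3, 5, 7, 17, 19, 37, 43, 53, ∞}.
(a,b)_43: α=1, u≡27; β=1, v≡36 (mod 43); (27|43)=-1, (36|43)=+1; sign (−1)^1·-1^1·+1^1 = +1.
(a,b)_37: α=1, u≡24; β=1, v≡7 (mod 37); (24|37)=-1, (7|37)=+1; sign (−1)^0·-1^1·+1^1 = -1.
(a,b)_17: α=2, u≡3; β=3, v≡16 (mod 17); (3|17)=-1, (16|17)=+1; sign (−1)^0·-1^3·+1^2 = -1.
(a,b)_7: α=2, u≡5; β=3, v≡3 (mod 7); (5|7)=-1, (3|7)=-1; sign (−1)^0·-1^3·-1^2 = -1.
(a,b)_53: α=1, u≡44; β=2, v≡44 (mod 53); (44|53)=+1, (44|53)=+1; sign (−1)^0·+1^2·+1^1 = +1.
(a,b)_∞: sgn(3204274)=+, sgn(189329)=+, so +1.
(a,b)_3: α=-2, u≡1; β=-4, v≡2 (mod 3); (1|3)=+1, (2|3)=-1; sign (−1)^0·+1^-4·-1^-2 = +1.
(a,b)_5: α=0, u≡1; β=4, v≡4 (mod 5); (1|5)=+1, (4|5)=+1; sign (−1)^0·+1^4·+1^0 = +1.
(a,b)_2: α=9, β=2; u≡1, v≡1 (mod 8); ε(u)ε(v)=0·0, αω(v)=9·0, βω(u)=2·0; sum ≡ 0  ⇒  +1.
(a,b)_19: α=1, u≡12; β=2, v≡2 (mod 19); (12|19)=-1, (2|19)=-1; sign (−1)^0·-1^2·-1^1 = -1.
|Ram(3204274, 189329)| = 4, even; anisotropic at {7, 17, 19, 37}.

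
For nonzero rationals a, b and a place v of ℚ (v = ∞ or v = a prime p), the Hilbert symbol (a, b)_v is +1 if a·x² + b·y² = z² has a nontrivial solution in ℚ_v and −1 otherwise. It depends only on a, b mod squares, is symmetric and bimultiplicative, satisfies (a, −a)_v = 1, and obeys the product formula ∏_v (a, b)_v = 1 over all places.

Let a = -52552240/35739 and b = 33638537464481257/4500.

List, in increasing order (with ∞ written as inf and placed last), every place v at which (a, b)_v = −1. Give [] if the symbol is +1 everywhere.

Mod squares: a ≡ -1265, b ≡ 11165. Check v ∈ {∞, 2, 3, 5, 7, 11, 13, 19, 23, 29}.
v=2: v_2(a)=4, v_2(b)=-2; units ≡ 7, 5 (mod 8); ε·ε+αω+βω = 1·0+4·1+-2·0 ≡ 0  ⇒  (a,b)_2 = +1.
v=19: a=19^-2·(≡3), b=19^0·(≡15) mod 19; (3|19)=-1, (15|19)=-1; (−1)^{-2·0·9}·(-1)^0·(-1)^-2 = +1.
v=11: a=11^-1·(≡10), b=11^3·(≡3) mod 11; (10|11)=-1, (3|11)=+1; (−1)^{-1·3·5}·(-1)^3·(+1)^-1 = +1.
v=5: a=5^1·(≡3), b=5^-3·(≡2) mod 5; (3|5)=-1, (2|5)=-1; (−1)^{1·-3·2}·(-1)^-3·(-1)^1 = +1.
v=7: a=7^0·(≡2), b=7^1·(≡6) mod 7; (2|7)=+1, (6|7)=-1; (−1)^{0·1·3}·(+1)^1·(-1)^0 = +1.
v=13: a=13^4·(≡3), b=13^0·(≡11) mod 13; (3|13)=+1, (11|13)=-1; (−1)^{4·0·6}·(+1)^0·(-1)^4 = +1.
v=23: a=23^1·(≡20), b=23^6·(≡15) mod 23; (20|23)=-1, (15|23)=-1; (−1)^{1·6·11}·(-1)^6·(-1)^1 = -1.
v=∞: -1265 < 0 and 11165 > 0  ⇒  (a,b)_∞ = +1.
v=3: a=3^-2·(≡1), b=3^-2·(≡2) mod 3; (1|3)=+1, (2|3)=-1; (−1)^{-2·-2·1}·(+1)^-2·(-1)^-2 = +1.
v=29: a=29^0·(≡10), b=29^3·(≡21) mod 29; (10|29)=-1, (21|29)=-1; (−1)^{0·3·14}·(-1)^3·(-1)^0 = -1.
|Ram(-1265, 11165)| = 2, even; anisotropic at {23, 29}.

[23, 29]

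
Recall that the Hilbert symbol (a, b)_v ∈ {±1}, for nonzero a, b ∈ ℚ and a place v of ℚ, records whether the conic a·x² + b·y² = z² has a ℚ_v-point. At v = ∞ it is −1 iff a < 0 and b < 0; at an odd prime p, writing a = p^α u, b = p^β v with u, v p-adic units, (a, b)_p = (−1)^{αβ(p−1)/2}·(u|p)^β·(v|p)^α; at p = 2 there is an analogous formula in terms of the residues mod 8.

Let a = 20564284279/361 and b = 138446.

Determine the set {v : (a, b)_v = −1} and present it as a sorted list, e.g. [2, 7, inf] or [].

[2, 11]

(a, b) ≡ (319, 138446) mod (ℚ^×)²; places V = {2, 7, 11, 19, 29, 31, 37, ∞}.
(a,b)_19: α=-2, u≡10; β=0, v≡12 (mod 19); (10|19)=-1, (12|19)=-1; sign (−1)^0·-1^0·-1^-2 = +1.
(a,b)_2: α=0, β=1; u≡7, v≡7 (mod 8); ε(u)ε(v)=1·1, αω(v)=0·0, βω(u)=1·0; sum ≡ 1  ⇒  -1.
(a,b)_29: α=1, u≡18; β=1, v≡18 (mod 29); (18|29)=-1, (18|29)=-1; sign (−1)^0·-1^1·-1^1 = +1.
(a,b)_7: α=2, u≡1; β=1, v≡3 (mod 7); (1|7)=+1, (3|7)=-1; sign (−1)^0·+1^1·-1^2 = +1.
(a,b)_11: α=1, u≡2; β=1, v≡2 (mod 11); (2|11)=-1, (2|11)=-1; sign (−1)^1·-1^1·-1^1 = -1.
(a,b)_∞: sgn(319)=+, sgn(138446)=+, so +1.
(a,b)_37: α=2, u≡6; β=0, v≡29 (mod 37); (6|37)=-1, (29|37)=-1; sign (−1)^0·-1^0·-1^2 = +1.
(a,b)_31: α=2, u≡25; β=1, v≡2 (mod 31); (25|31)=+1, (2|31)=+1; sign (−1)^0·+1^1·+1^2 = +1.
|Ram(319, 138446)| = 2, even; anisotropic at {2, 11}.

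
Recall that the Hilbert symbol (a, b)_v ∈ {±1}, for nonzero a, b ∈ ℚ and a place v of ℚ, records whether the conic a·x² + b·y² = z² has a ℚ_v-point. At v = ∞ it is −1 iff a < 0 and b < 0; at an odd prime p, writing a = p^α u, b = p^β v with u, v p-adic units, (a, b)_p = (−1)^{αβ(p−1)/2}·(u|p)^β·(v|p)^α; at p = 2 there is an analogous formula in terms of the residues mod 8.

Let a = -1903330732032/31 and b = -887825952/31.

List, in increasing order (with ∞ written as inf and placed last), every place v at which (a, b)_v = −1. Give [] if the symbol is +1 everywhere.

[2, 31, 37, inf]

Mod squares: a ≡ -1798, b ≡ -1130942. Check v ∈ {∞, 2, 3, 13, 17, 29, 31, 37}.
v=29: a=29^1·(≡24), b=29^1·(≡16) mod 29; (24|29)=+1, (16|29)=+1; (−1)^{1·1·14}·(+1)^1·(+1)^1 = +1.
v=17: a=17^2·(≡4), b=17^1·(≡12) mod 17; (4|17)=+1, (12|17)=-1; (−1)^{2·1·8}·(+1)^1·(-1)^2 = +1.
v=∞: -1798 < 0 and -1130942 < 0  ⇒  (a,b)_∞ = -1.
v=3: a=3^4·(≡2), b=3^2·(≡1) mod 3; (2|3)=-1, (1|3)=+1; (−1)^{4·2·1}·(-1)^2·(+1)^4 = +1.
v=37: a=37^2·(≡23), b=37^1·(≡34) mod 37; (23|37)=-1, (34|37)=+1; (−1)^{2·1·18}·(-1)^1·(+1)^2 = -1.
v=31: a=31^-1·(≡18), b=31^-1·(≡5) mod 31; (18|31)=+1, (5|31)=+1; (−1)^{-1·-1·15}·(+1)^-1·(+1)^-1 = -1.
v=2: v_2(a)=11, v_2(b)=5; units ≡ 5, 1 (mod 8); ε·ε+αω+βω = 0·0+11·0+5·1 ≡ 1  ⇒  (a,b)_2 = -1.
v=13: a=13^0·(≡10), b=13^2·(≡7) mod 13; (10|13)=+1, (7|13)=-1; (−1)^{0·2·6}·(+1)^2·(-1)^0 = +1.
Ram(-1798, -1130942) = {2, 31, 37, ∞}; no ℚ_2-point on the conic.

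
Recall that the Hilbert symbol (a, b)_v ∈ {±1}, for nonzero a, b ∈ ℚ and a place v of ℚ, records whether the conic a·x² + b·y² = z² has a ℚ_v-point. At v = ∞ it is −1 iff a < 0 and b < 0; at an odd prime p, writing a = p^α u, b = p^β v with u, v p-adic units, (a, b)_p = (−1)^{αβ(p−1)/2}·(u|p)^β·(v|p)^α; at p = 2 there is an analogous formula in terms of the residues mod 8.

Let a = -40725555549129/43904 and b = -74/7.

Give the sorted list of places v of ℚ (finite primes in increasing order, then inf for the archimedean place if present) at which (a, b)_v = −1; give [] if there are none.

[2, 11, 23, inf]

(a, b) ≡ (-4721486, -518) mod (ℚ^×)²; places V = {2, 3, 7, 11, 23, 31, 37, 43, ∞}.
(a,b)_37: α=2, u≡7; β=1, v≡5 (mod 37); (7|37)=+1, (5|37)=-1; sign (−1)^0·+1^1·-1^2 = +1.
(a,b)_43: α=1, u≡12; β=0, v≡14 (mod 43); (12|43)=-1, (14|43)=+1; sign (−1)^0·-1^0·+1^1 = +1.
(a,b)_31: α=1, u≡2; β=0, v≡16 (mod 31); (2|31)=+1, (16|31)=+1; sign (−1)^0·+1^0·+1^1 = +1.
(a,b)_∞: sgn(-4721486)=−, sgn(-518)=−, so -1.
(a,b)_11: α=3, u≡1; β=0, v≡2 (mod 11); (1|11)=+1, (2|11)=-1; sign (−1)^0·+1^0·-1^3 = -1.
(a,b)_3: α=6, u≡1; β=0, v≡1 (mod 3); (1|3)=+1, (1|3)=+1; sign (−1)^0·+1^0·+1^6 = +1.
(a,b)_23: α=1, u≡8; β=0, v≡19 (mod 23); (8|23)=+1, (19|23)=-1; sign (−1)^0·+1^0·-1^1 = -1.
(a,b)_2: α=-7, β=1; u≡1, v≡5 (mod 8); ε(u)ε(v)=0·0, αω(v)=-7·1, βω(u)=1·0; sum ≡ 1  ⇒  -1.
(a,b)_7: α=-3, u≡2; β=-1, v≡3 (mod 7); (2|7)=+1, (3|7)=-1; sign (−1)^1·+1^-1·-1^-3 = +1.
|Ram(-4721486, -518)| = 4, even; anisotropic at {2, 11, 23, ∞}.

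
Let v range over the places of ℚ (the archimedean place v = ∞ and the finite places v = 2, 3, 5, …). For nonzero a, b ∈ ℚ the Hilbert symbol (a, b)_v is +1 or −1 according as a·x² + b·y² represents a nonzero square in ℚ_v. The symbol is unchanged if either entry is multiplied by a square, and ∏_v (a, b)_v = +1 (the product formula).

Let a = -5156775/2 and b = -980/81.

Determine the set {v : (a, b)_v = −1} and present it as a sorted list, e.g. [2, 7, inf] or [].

[2, 5, 13, inf]

Mod squares: a ≡ -45838, b ≡ -5. Check v ∈ {∞, 2, 3, 5, 7, 13, 41, 43}.
v=7: a=7^0·(≡3), b=7^2·(≡2) mod 7; (3|7)=-1, (2|7)=+1; (−1)^{0·2·3}·(-1)^2·(+1)^0 = +1.
v=41: a=41^1·(≡27), b=41^0·(≡37) mod 41; (27|41)=-1, (37|41)=+1; (−1)^{1·0·20}·(-1)^0·(+1)^1 = +1.
v=∞: -45838 < 0 and -5 < 0  ⇒  (a,b)_∞ = -1.
v=13: a=13^1·(≡10), b=13^0·(≡7) mod 13; (10|13)=+1, (7|13)=-1; (−1)^{1·0·6}·(+1)^0·(-1)^1 = -1.
v=3: a=3^2·(≡2), b=3^-4·(≡1) mod 3; (2|3)=-1, (1|3)=+1; (−1)^{2·-4·1}·(-1)^-4·(+1)^2 = +1.
v=2: v_2(a)=-1, v_2(b)=2; units ≡ 1, 3 (mod 8); ε·ε+αω+βω = 0·1+-1·1+2·0 ≡ 1  ⇒  (a,b)_2 = -1.
v=43: a=43^1·(≡1), b=43^0·(≡24) mod 43; (1|43)=+1, (24|43)=+1; (−1)^{1·0·21}·(+1)^0·(+1)^1 = +1.
v=5: a=5^2·(≡2), b=5^1·(≡4) mod 5; (2|5)=-1, (4|5)=+1; (−1)^{2·1·2}·(-1)^1·(+1)^2 = -1.
(-45838, -5 / ℚ) ramifies at {2, 5, 13, ∞}: a division algebra.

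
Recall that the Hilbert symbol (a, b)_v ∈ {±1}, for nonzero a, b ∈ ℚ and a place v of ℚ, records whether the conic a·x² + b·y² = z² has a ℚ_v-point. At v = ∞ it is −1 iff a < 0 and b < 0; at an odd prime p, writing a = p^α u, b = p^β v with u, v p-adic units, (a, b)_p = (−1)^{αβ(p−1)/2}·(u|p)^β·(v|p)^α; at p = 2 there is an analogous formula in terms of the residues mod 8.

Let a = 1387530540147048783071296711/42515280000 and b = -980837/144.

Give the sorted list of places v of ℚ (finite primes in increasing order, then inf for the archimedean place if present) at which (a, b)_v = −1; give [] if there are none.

[7, 11, 13, 17, 19, 23]

Mod squares: a ≡ 1352078, b ≡ -2717. Check v ∈ {∞, 2, 3, 5, 7, 11, 13, 17, 19, 23}.
v=19: a=19^9·(≡17), b=19^3·(≡6) mod 19; (17|19)=+1, (6|19)=+1; (−1)^{9·3·9}·(+1)^3·(+1)^9 = -1.
v=11: a=11^4·(≡7), b=11^1·(≡10) mod 11; (7|11)=-1, (10|11)=-1; (−1)^{4·1·5}·(-1)^1·(-1)^4 = -1.
v=∞: 1352078 > 0 and -2717 < 0  ⇒  (a,b)_∞ = +1.
v=23: a=23^1·(≡20), b=23^0·(≡15) mod 23; (20|23)=-1, (15|23)=-1; (−1)^{1·0·11}·(-1)^0·(-1)^1 = -1.
v=5: a=5^-4·(≡2), b=5^0·(≡2) mod 5; (2|5)=-1, (2|5)=-1; (−1)^{-4·0·2}·(-1)^0·(-1)^-4 = +1.
v=3: a=3^-12·(≡2), b=3^-2·(≡1) mod 3; (2|3)=-1, (1|3)=+1; (−1)^{-12·-2·1}·(-1)^-2·(+1)^-12 = +1.
v=7: a=7^1·(≡5), b=7^0·(≡6) mod 7; (5|7)=-1, (6|7)=-1; (−1)^{1·0·3}·(-1)^0·(-1)^1 = -1.
v=13: a=13^5·(≡5), b=13^1·(≡3) mod 13; (5|13)=-1, (3|13)=+1; (−1)^{5·1·6}·(-1)^1·(+1)^5 = -1.
v=2: v_2(a)=-7, v_2(b)=-4; units ≡ 7, 3 (mod 8); ε·ε+αω+βω = 1·1+-7·1+-4·0 ≡ 0  ⇒  (a,b)_2 = +1.
v=17: a=17^3·(≡15), b=17^0·(≡10) mod 17; (15|17)=+1, (10|17)=-1; (−1)^{3·0·8}·(+1)^0·(-1)^3 = -1.
(1352078, -2717 / ℚ) ramifies at {7, 11, 13, 17, 19, 23}: a division algebra.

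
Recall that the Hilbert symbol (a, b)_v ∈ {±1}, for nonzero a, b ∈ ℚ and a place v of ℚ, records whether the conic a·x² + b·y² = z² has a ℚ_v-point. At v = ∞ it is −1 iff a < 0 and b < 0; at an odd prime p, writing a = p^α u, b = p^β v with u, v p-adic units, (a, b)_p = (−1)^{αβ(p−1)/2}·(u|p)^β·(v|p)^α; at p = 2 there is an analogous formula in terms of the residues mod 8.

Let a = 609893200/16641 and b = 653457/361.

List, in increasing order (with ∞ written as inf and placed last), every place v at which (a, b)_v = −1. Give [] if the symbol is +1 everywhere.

(a, b) ≡ (37, 777) mod (ℚ^×)²; places V = {2, 3, 5, 7, 19, 29, 37, 43, ∞}.
(a,b)_7: α=2, u≡1; β=1, v≡5 (mod 7); (1|7)=+1, (5|7)=-1; sign (−1)^0·+1^1·-1^2 = +1.
(a,b)_∞: sgn(37)=+, sgn(777)=+, so +1.
(a,b)_3: α=-2, u≡1; β=1, v≡1 (mod 3); (1|3)=+1, (1|3)=+1; sign (−1)^0·+1^1·+1^-2 = +1.
(a,b)_43: α=-2, u≡42; β=0, v≡27 (mod 43); (42|43)=-1, (27|43)=-1; sign (−1)^0·-1^0·-1^-2 = +1.
(a,b)_5: α=2, u≡3; β=0, v≡2 (mod 5); (3|5)=-1, (2|5)=-1; sign (−1)^0·-1^0·-1^2 = +1.
(a,b)_2: α=4, β=0; u≡5, v≡1 (mod 8); ε(u)ε(v)=0·0, αω(v)=4·0, βω(u)=0·1; sum ≡ 0  ⇒  +1.
(a,b)_19: α=0, u≡12; β=-2, v≡9 (mod 19); (12|19)=-1, (9|19)=+1; sign (−1)^0·-1^-2·+1^0 = +1.
(a,b)_37: α=1, u≡30; β=1, v≡11 (mod 37); (30|37)=+1, (11|37)=+1; sign (−1)^0·+1^1·+1^1 = +1.
(a,b)_29: α=2, u≡18; β=2, v≡4 (mod 29); (18|29)=-1, (4|29)=+1; sign (−1)^0·-1^2·+1^2 = +1.
Every local symbol is +1, so the conic 37·x² + 777·y² = z² has ℚ_v-points for all v and hence a ℚ-point; (a, b / ℚ) ≅ M_2(ℚ).

[]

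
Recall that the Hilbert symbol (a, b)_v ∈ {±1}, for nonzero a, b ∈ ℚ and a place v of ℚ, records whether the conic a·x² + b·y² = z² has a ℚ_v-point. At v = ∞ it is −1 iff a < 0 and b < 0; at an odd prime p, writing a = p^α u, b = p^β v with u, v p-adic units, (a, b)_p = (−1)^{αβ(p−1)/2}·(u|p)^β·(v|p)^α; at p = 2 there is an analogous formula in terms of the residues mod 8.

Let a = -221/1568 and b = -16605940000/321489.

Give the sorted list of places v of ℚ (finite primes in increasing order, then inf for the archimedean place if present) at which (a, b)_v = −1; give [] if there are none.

(a, b) ≡ (-442, -34) mod (ℚ^×)²; places V = {2, 3, 5, 7, 13, 17, ∞}.
(a,b)_13: α=1, u≡6; β=2, v≡7 (mod 13); (6|13)=-1, (7|13)=-1; sign (−1)^0·-1^2·-1^1 = -1.
(a,b)_7: α=-2, u≡6; β=-2, v≡4 (mod 7); (6|7)=-1, (4|7)=+1; sign (−1)^0·-1^-2·+1^-2 = +1.
(a,b)_5: α=0, u≡3; β=4, v≡4 (mod 5); (3|5)=-1, (4|5)=+1; sign (−1)^0·-1^4·+1^0 = +1.
(a,b)_∞: sgn(-442)=−, sgn(-34)=−, so -1.
(a,b)_3: α=0, u≡2; β=-8, v≡2 (mod 3); (2|3)=-1, (2|3)=-1; sign (−1)^0·-1^-8·-1^0 = +1.
(a,b)_17: α=1, u≡1; β=3, v≡4 (mod 17); (1|17)=+1, (4|17)=+1; sign (−1)^0·+1^3·+1^1 = +1.
(a,b)_2: α=-5, β=5; u≡3, v≡7 (mod 8); ε(u)ε(v)=1·1, αω(v)=-5·0, βω(u)=5·1; sum ≡ 0  ⇒  +1.
Ram(-442, -34) = {13, ∞}; no ℚ_13-point on the conic.

[13, inf]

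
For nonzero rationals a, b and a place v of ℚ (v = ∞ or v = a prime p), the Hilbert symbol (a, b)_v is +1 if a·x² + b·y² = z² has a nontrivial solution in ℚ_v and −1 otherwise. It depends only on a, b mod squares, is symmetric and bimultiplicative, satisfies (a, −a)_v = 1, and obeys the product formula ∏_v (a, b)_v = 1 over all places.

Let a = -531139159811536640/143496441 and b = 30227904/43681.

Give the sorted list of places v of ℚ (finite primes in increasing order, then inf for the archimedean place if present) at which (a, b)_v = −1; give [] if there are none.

[13, 17]

(a, b) ≡ (-25415, 119) mod (ℚ^×)²; places V = {2, 3, 5, 7, 11, 13, 17, 19, 23, ∞}.
(a,b)_3: α=-4, u≡1; β=4, v≡2 (mod 3); (1|3)=+1, (2|3)=-1; sign (−1)^0·+1^4·-1^-4 = +1.
(a,b)_17: α=3, u≡1; β=1, v≡6 (mod 17); (1|17)=+1, (6|17)=-1; sign (−1)^0·+1^1·-1^3 = -1.
(a,b)_19: α=0, u≡7; β=-2, v≡9 (mod 19); (7|19)=+1, (9|19)=+1; sign (−1)^0·+1^-2·+1^0 = +1.
(a,b)_11: α=-6, u≡8; β=-2, v≡4 (mod 11); (8|11)=-1, (4|11)=+1; sign (−1)^0·-1^-2·+1^-6 = +1.
(a,b)_5: α=1, u≡2; β=0, v≡4 (mod 5); (2|5)=-1, (4|5)=+1; sign (−1)^0·-1^0·+1^1 = +1.
(a,b)_2: α=8, β=6; u≡1, v≡7 (mod 8); ε(u)ε(v)=0·1, αω(v)=8·0, βω(u)=6·0; sum ≡ 0  ⇒  +1.
(a,b)_7: α=10, u≡4; β=3, v≡5 (mod 7); (4|7)=+1, (5|7)=-1; sign (−1)^0·+1^3·-1^10 = +1.
(a,b)_13: α=1, u≡11; β=0, v≡5 (mod 13); (11|13)=-1, (5|13)=-1; sign (−1)^0·-1^0·-1^1 = -1.
(a,b)_∞: sgn(-25415)=−, sgn(119)=+, so +1.
(a,b)_23: α=1, u≡10; β=0, v≡4 (mod 23); (10|23)=-1, (4|23)=+1; sign (−1)^0·-1^0·+1^1 = +1.
Ram(-25415, 119) = {13, 17}; no ℚ_13-point on the conic.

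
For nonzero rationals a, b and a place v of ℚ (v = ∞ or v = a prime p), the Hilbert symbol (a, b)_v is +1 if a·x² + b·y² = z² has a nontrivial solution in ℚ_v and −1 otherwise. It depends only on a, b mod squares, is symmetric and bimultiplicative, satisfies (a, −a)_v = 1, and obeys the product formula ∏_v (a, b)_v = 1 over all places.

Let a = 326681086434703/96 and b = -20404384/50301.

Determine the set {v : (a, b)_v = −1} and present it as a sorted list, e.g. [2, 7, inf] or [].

(a, b) ≡ (138138, -10626) mod (ℚ^×)²; places V = {2, 3, 7, 11, 13, 17, 23, ∞}.
(a,b)_13: α=3, u≡5; β=2, v≡2 (mod 13); (5|13)=-1, (2|13)=-1; sign (−1)^0·-1^2·-1^3 = -1.
(a,b)_3: α=-1, u≡2; β=-7, v≡1 (mod 3); (2|3)=-1, (1|3)=+1; sign (−1)^1·-1^-7·+1^-1 = +1.
(a,b)_2: α=-5, β=5; u≡5, v≡7 (mod 8); ε(u)ε(v)=0·1, αω(v)=-5·0, βω(u)=5·1; sum ≡ 1  ⇒  -1.
(a,b)_∞: sgn(138138)=+, sgn(-10626)=−, so +1.
(a,b)_7: α=5, u≡2; β=3, v≡2 (mod 7); (2|7)=+1, (2|7)=+1; sign (−1)^1·+1^3·+1^5 = -1.
(a,b)_11: α=3, u≡8; β=1, v≡7 (mod 11); (8|11)=-1, (7|11)=-1; sign (−1)^1·-1^1·-1^3 = -1.
(a,b)_17: α=2, u≡1; β=0, v≡16 (mod 17); (1|17)=+1, (16|17)=+1; sign (−1)^0·+1^0·+1^2 = +1.
(a,b)_23: α=1, u≡12; β=-1, v≡10 (mod 23); (12|23)=+1, (10|23)=-1; sign (−1)^1·+1^-1·-1^1 = +1.
|Ram(138138, -10626)| = 4, even; anisotropic at {2, 7, 11, 13}.

[2, 7, 11, 13]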